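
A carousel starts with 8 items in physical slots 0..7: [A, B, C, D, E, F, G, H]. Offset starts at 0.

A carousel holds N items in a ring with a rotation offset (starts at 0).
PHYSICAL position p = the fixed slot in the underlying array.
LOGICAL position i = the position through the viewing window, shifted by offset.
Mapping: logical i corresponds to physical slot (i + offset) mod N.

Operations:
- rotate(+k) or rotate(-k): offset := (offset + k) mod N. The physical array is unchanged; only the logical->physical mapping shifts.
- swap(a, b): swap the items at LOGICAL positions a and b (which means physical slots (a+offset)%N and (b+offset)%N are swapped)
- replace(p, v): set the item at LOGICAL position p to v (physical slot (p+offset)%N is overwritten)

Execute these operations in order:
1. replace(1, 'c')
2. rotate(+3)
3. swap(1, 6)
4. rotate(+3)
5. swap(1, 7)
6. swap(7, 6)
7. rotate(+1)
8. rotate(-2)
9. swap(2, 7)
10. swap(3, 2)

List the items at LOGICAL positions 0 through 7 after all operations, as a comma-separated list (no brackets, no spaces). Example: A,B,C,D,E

Answer: c,G,A,H,E,C,D,F

Derivation:
After op 1 (replace(1, 'c')): offset=0, physical=[A,c,C,D,E,F,G,H], logical=[A,c,C,D,E,F,G,H]
After op 2 (rotate(+3)): offset=3, physical=[A,c,C,D,E,F,G,H], logical=[D,E,F,G,H,A,c,C]
After op 3 (swap(1, 6)): offset=3, physical=[A,E,C,D,c,F,G,H], logical=[D,c,F,G,H,A,E,C]
After op 4 (rotate(+3)): offset=6, physical=[A,E,C,D,c,F,G,H], logical=[G,H,A,E,C,D,c,F]
After op 5 (swap(1, 7)): offset=6, physical=[A,E,C,D,c,H,G,F], logical=[G,F,A,E,C,D,c,H]
After op 6 (swap(7, 6)): offset=6, physical=[A,E,C,D,H,c,G,F], logical=[G,F,A,E,C,D,H,c]
After op 7 (rotate(+1)): offset=7, physical=[A,E,C,D,H,c,G,F], logical=[F,A,E,C,D,H,c,G]
After op 8 (rotate(-2)): offset=5, physical=[A,E,C,D,H,c,G,F], logical=[c,G,F,A,E,C,D,H]
After op 9 (swap(2, 7)): offset=5, physical=[A,E,C,D,F,c,G,H], logical=[c,G,H,A,E,C,D,F]
After op 10 (swap(3, 2)): offset=5, physical=[H,E,C,D,F,c,G,A], logical=[c,G,A,H,E,C,D,F]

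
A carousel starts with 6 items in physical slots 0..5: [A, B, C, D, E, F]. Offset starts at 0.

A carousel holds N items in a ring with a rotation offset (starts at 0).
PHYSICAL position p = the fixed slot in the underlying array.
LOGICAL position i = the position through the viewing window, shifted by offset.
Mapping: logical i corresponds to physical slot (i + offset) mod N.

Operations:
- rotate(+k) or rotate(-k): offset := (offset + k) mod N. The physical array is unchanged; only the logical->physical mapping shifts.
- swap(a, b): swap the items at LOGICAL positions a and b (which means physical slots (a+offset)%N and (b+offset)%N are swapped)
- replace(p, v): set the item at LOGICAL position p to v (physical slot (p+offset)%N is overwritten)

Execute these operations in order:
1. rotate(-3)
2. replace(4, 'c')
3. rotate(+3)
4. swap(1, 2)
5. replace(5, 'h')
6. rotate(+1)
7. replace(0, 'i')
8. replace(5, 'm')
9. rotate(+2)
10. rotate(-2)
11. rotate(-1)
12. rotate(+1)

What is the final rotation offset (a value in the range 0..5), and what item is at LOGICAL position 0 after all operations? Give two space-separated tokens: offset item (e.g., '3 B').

Answer: 1 i

Derivation:
After op 1 (rotate(-3)): offset=3, physical=[A,B,C,D,E,F], logical=[D,E,F,A,B,C]
After op 2 (replace(4, 'c')): offset=3, physical=[A,c,C,D,E,F], logical=[D,E,F,A,c,C]
After op 3 (rotate(+3)): offset=0, physical=[A,c,C,D,E,F], logical=[A,c,C,D,E,F]
After op 4 (swap(1, 2)): offset=0, physical=[A,C,c,D,E,F], logical=[A,C,c,D,E,F]
After op 5 (replace(5, 'h')): offset=0, physical=[A,C,c,D,E,h], logical=[A,C,c,D,E,h]
After op 6 (rotate(+1)): offset=1, physical=[A,C,c,D,E,h], logical=[C,c,D,E,h,A]
After op 7 (replace(0, 'i')): offset=1, physical=[A,i,c,D,E,h], logical=[i,c,D,E,h,A]
After op 8 (replace(5, 'm')): offset=1, physical=[m,i,c,D,E,h], logical=[i,c,D,E,h,m]
After op 9 (rotate(+2)): offset=3, physical=[m,i,c,D,E,h], logical=[D,E,h,m,i,c]
After op 10 (rotate(-2)): offset=1, physical=[m,i,c,D,E,h], logical=[i,c,D,E,h,m]
After op 11 (rotate(-1)): offset=0, physical=[m,i,c,D,E,h], logical=[m,i,c,D,E,h]
After op 12 (rotate(+1)): offset=1, physical=[m,i,c,D,E,h], logical=[i,c,D,E,h,m]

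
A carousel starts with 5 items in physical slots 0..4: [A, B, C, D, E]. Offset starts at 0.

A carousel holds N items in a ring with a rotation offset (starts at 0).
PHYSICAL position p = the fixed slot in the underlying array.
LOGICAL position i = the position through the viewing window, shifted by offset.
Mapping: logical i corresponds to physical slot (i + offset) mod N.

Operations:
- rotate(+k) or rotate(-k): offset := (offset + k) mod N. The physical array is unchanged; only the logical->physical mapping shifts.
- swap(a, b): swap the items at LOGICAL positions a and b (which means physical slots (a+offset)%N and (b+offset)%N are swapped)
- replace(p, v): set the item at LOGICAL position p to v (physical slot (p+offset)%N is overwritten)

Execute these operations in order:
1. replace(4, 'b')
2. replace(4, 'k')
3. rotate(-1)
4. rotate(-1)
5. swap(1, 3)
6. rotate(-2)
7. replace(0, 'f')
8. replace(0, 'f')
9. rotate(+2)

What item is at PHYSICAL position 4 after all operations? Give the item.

After op 1 (replace(4, 'b')): offset=0, physical=[A,B,C,D,b], logical=[A,B,C,D,b]
After op 2 (replace(4, 'k')): offset=0, physical=[A,B,C,D,k], logical=[A,B,C,D,k]
After op 3 (rotate(-1)): offset=4, physical=[A,B,C,D,k], logical=[k,A,B,C,D]
After op 4 (rotate(-1)): offset=3, physical=[A,B,C,D,k], logical=[D,k,A,B,C]
After op 5 (swap(1, 3)): offset=3, physical=[A,k,C,D,B], logical=[D,B,A,k,C]
After op 6 (rotate(-2)): offset=1, physical=[A,k,C,D,B], logical=[k,C,D,B,A]
After op 7 (replace(0, 'f')): offset=1, physical=[A,f,C,D,B], logical=[f,C,D,B,A]
After op 8 (replace(0, 'f')): offset=1, physical=[A,f,C,D,B], logical=[f,C,D,B,A]
After op 9 (rotate(+2)): offset=3, physical=[A,f,C,D,B], logical=[D,B,A,f,C]

Answer: B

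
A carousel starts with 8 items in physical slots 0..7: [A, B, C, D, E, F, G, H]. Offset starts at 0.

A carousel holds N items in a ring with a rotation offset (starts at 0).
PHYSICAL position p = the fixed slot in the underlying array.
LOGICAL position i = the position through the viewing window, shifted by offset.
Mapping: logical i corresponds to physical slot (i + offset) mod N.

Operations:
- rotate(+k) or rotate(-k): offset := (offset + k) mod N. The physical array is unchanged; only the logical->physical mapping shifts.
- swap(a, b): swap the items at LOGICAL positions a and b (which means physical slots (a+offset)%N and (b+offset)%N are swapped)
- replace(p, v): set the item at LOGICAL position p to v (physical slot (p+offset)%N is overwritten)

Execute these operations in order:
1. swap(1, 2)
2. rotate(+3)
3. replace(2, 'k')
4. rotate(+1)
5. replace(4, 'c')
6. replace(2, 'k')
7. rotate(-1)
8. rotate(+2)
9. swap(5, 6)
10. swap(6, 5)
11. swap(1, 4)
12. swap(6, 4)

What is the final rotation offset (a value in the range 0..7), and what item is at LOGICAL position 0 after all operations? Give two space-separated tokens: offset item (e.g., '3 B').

Answer: 5 k

Derivation:
After op 1 (swap(1, 2)): offset=0, physical=[A,C,B,D,E,F,G,H], logical=[A,C,B,D,E,F,G,H]
After op 2 (rotate(+3)): offset=3, physical=[A,C,B,D,E,F,G,H], logical=[D,E,F,G,H,A,C,B]
After op 3 (replace(2, 'k')): offset=3, physical=[A,C,B,D,E,k,G,H], logical=[D,E,k,G,H,A,C,B]
After op 4 (rotate(+1)): offset=4, physical=[A,C,B,D,E,k,G,H], logical=[E,k,G,H,A,C,B,D]
After op 5 (replace(4, 'c')): offset=4, physical=[c,C,B,D,E,k,G,H], logical=[E,k,G,H,c,C,B,D]
After op 6 (replace(2, 'k')): offset=4, physical=[c,C,B,D,E,k,k,H], logical=[E,k,k,H,c,C,B,D]
After op 7 (rotate(-1)): offset=3, physical=[c,C,B,D,E,k,k,H], logical=[D,E,k,k,H,c,C,B]
After op 8 (rotate(+2)): offset=5, physical=[c,C,B,D,E,k,k,H], logical=[k,k,H,c,C,B,D,E]
After op 9 (swap(5, 6)): offset=5, physical=[c,C,D,B,E,k,k,H], logical=[k,k,H,c,C,D,B,E]
After op 10 (swap(6, 5)): offset=5, physical=[c,C,B,D,E,k,k,H], logical=[k,k,H,c,C,B,D,E]
After op 11 (swap(1, 4)): offset=5, physical=[c,k,B,D,E,k,C,H], logical=[k,C,H,c,k,B,D,E]
After op 12 (swap(6, 4)): offset=5, physical=[c,D,B,k,E,k,C,H], logical=[k,C,H,c,D,B,k,E]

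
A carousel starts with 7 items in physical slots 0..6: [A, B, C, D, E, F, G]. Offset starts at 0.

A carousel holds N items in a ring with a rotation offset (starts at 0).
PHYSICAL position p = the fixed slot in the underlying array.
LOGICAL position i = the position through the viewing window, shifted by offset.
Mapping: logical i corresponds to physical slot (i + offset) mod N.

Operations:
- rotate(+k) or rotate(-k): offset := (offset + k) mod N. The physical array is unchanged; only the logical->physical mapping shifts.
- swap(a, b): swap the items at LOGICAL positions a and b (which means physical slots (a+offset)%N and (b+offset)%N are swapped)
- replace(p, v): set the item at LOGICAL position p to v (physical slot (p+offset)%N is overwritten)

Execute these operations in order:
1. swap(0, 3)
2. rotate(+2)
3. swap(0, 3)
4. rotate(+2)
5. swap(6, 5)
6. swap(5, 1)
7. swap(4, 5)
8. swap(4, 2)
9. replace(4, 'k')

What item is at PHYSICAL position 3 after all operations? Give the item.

Answer: F

Derivation:
After op 1 (swap(0, 3)): offset=0, physical=[D,B,C,A,E,F,G], logical=[D,B,C,A,E,F,G]
After op 2 (rotate(+2)): offset=2, physical=[D,B,C,A,E,F,G], logical=[C,A,E,F,G,D,B]
After op 3 (swap(0, 3)): offset=2, physical=[D,B,F,A,E,C,G], logical=[F,A,E,C,G,D,B]
After op 4 (rotate(+2)): offset=4, physical=[D,B,F,A,E,C,G], logical=[E,C,G,D,B,F,A]
After op 5 (swap(6, 5)): offset=4, physical=[D,B,A,F,E,C,G], logical=[E,C,G,D,B,A,F]
After op 6 (swap(5, 1)): offset=4, physical=[D,B,C,F,E,A,G], logical=[E,A,G,D,B,C,F]
After op 7 (swap(4, 5)): offset=4, physical=[D,C,B,F,E,A,G], logical=[E,A,G,D,C,B,F]
After op 8 (swap(4, 2)): offset=4, physical=[D,G,B,F,E,A,C], logical=[E,A,C,D,G,B,F]
After op 9 (replace(4, 'k')): offset=4, physical=[D,k,B,F,E,A,C], logical=[E,A,C,D,k,B,F]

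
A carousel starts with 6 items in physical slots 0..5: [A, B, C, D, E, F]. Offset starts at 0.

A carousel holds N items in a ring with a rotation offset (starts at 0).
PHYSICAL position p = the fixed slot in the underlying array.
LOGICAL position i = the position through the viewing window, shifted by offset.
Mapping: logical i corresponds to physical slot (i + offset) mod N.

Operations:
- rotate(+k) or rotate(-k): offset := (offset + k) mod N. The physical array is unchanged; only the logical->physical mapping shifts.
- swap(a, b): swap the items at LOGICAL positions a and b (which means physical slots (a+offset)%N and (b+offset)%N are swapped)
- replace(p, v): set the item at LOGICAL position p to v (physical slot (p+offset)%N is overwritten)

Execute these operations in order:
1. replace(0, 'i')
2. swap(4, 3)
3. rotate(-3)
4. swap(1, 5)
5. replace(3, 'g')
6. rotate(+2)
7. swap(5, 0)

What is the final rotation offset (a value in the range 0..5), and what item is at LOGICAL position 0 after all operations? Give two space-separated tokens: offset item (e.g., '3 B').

Answer: 5 C

Derivation:
After op 1 (replace(0, 'i')): offset=0, physical=[i,B,C,D,E,F], logical=[i,B,C,D,E,F]
After op 2 (swap(4, 3)): offset=0, physical=[i,B,C,E,D,F], logical=[i,B,C,E,D,F]
After op 3 (rotate(-3)): offset=3, physical=[i,B,C,E,D,F], logical=[E,D,F,i,B,C]
After op 4 (swap(1, 5)): offset=3, physical=[i,B,D,E,C,F], logical=[E,C,F,i,B,D]
After op 5 (replace(3, 'g')): offset=3, physical=[g,B,D,E,C,F], logical=[E,C,F,g,B,D]
After op 6 (rotate(+2)): offset=5, physical=[g,B,D,E,C,F], logical=[F,g,B,D,E,C]
After op 7 (swap(5, 0)): offset=5, physical=[g,B,D,E,F,C], logical=[C,g,B,D,E,F]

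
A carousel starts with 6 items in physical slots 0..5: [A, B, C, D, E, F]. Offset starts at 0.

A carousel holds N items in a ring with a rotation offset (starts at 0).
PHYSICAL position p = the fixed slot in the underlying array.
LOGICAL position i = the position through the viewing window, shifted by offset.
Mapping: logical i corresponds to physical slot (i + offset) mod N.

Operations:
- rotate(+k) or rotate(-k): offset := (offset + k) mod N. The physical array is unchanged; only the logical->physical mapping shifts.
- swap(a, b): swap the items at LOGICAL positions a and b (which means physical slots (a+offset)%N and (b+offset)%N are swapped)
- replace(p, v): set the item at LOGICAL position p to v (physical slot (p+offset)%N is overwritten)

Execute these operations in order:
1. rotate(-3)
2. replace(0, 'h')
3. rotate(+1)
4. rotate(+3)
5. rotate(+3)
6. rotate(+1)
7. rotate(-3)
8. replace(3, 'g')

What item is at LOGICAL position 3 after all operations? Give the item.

After op 1 (rotate(-3)): offset=3, physical=[A,B,C,D,E,F], logical=[D,E,F,A,B,C]
After op 2 (replace(0, 'h')): offset=3, physical=[A,B,C,h,E,F], logical=[h,E,F,A,B,C]
After op 3 (rotate(+1)): offset=4, physical=[A,B,C,h,E,F], logical=[E,F,A,B,C,h]
After op 4 (rotate(+3)): offset=1, physical=[A,B,C,h,E,F], logical=[B,C,h,E,F,A]
After op 5 (rotate(+3)): offset=4, physical=[A,B,C,h,E,F], logical=[E,F,A,B,C,h]
After op 6 (rotate(+1)): offset=5, physical=[A,B,C,h,E,F], logical=[F,A,B,C,h,E]
After op 7 (rotate(-3)): offset=2, physical=[A,B,C,h,E,F], logical=[C,h,E,F,A,B]
After op 8 (replace(3, 'g')): offset=2, physical=[A,B,C,h,E,g], logical=[C,h,E,g,A,B]

Answer: g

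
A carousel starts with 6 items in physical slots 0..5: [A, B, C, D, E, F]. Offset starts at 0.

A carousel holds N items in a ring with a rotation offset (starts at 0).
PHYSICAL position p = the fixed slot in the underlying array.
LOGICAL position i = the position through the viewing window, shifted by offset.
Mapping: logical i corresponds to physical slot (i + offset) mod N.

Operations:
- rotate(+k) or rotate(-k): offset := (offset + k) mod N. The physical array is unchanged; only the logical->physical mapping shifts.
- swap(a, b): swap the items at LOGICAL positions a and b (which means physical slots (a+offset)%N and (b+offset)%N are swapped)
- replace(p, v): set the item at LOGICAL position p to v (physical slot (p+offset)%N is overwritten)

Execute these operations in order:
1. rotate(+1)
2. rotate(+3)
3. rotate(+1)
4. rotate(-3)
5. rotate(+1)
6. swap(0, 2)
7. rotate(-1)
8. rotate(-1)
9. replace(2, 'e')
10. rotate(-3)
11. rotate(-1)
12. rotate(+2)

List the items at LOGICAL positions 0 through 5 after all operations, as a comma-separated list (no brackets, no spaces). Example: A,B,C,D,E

After op 1 (rotate(+1)): offset=1, physical=[A,B,C,D,E,F], logical=[B,C,D,E,F,A]
After op 2 (rotate(+3)): offset=4, physical=[A,B,C,D,E,F], logical=[E,F,A,B,C,D]
After op 3 (rotate(+1)): offset=5, physical=[A,B,C,D,E,F], logical=[F,A,B,C,D,E]
After op 4 (rotate(-3)): offset=2, physical=[A,B,C,D,E,F], logical=[C,D,E,F,A,B]
After op 5 (rotate(+1)): offset=3, physical=[A,B,C,D,E,F], logical=[D,E,F,A,B,C]
After op 6 (swap(0, 2)): offset=3, physical=[A,B,C,F,E,D], logical=[F,E,D,A,B,C]
After op 7 (rotate(-1)): offset=2, physical=[A,B,C,F,E,D], logical=[C,F,E,D,A,B]
After op 8 (rotate(-1)): offset=1, physical=[A,B,C,F,E,D], logical=[B,C,F,E,D,A]
After op 9 (replace(2, 'e')): offset=1, physical=[A,B,C,e,E,D], logical=[B,C,e,E,D,A]
After op 10 (rotate(-3)): offset=4, physical=[A,B,C,e,E,D], logical=[E,D,A,B,C,e]
After op 11 (rotate(-1)): offset=3, physical=[A,B,C,e,E,D], logical=[e,E,D,A,B,C]
After op 12 (rotate(+2)): offset=5, physical=[A,B,C,e,E,D], logical=[D,A,B,C,e,E]

Answer: D,A,B,C,e,E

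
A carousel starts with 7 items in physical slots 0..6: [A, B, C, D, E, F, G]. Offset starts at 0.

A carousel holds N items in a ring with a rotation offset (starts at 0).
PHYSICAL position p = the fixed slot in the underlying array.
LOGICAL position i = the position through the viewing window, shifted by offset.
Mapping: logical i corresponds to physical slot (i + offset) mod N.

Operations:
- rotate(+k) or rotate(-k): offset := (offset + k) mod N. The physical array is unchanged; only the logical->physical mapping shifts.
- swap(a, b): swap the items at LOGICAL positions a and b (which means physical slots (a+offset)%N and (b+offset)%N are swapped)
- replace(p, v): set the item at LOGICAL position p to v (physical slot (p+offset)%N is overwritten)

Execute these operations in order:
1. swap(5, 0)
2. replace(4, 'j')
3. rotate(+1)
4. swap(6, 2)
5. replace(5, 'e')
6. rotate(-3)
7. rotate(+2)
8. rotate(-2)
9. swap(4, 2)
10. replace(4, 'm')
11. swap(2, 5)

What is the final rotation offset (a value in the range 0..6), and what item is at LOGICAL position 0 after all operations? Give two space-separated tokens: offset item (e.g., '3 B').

Answer: 5 A

Derivation:
After op 1 (swap(5, 0)): offset=0, physical=[F,B,C,D,E,A,G], logical=[F,B,C,D,E,A,G]
After op 2 (replace(4, 'j')): offset=0, physical=[F,B,C,D,j,A,G], logical=[F,B,C,D,j,A,G]
After op 3 (rotate(+1)): offset=1, physical=[F,B,C,D,j,A,G], logical=[B,C,D,j,A,G,F]
After op 4 (swap(6, 2)): offset=1, physical=[D,B,C,F,j,A,G], logical=[B,C,F,j,A,G,D]
After op 5 (replace(5, 'e')): offset=1, physical=[D,B,C,F,j,A,e], logical=[B,C,F,j,A,e,D]
After op 6 (rotate(-3)): offset=5, physical=[D,B,C,F,j,A,e], logical=[A,e,D,B,C,F,j]
After op 7 (rotate(+2)): offset=0, physical=[D,B,C,F,j,A,e], logical=[D,B,C,F,j,A,e]
After op 8 (rotate(-2)): offset=5, physical=[D,B,C,F,j,A,e], logical=[A,e,D,B,C,F,j]
After op 9 (swap(4, 2)): offset=5, physical=[C,B,D,F,j,A,e], logical=[A,e,C,B,D,F,j]
After op 10 (replace(4, 'm')): offset=5, physical=[C,B,m,F,j,A,e], logical=[A,e,C,B,m,F,j]
After op 11 (swap(2, 5)): offset=5, physical=[F,B,m,C,j,A,e], logical=[A,e,F,B,m,C,j]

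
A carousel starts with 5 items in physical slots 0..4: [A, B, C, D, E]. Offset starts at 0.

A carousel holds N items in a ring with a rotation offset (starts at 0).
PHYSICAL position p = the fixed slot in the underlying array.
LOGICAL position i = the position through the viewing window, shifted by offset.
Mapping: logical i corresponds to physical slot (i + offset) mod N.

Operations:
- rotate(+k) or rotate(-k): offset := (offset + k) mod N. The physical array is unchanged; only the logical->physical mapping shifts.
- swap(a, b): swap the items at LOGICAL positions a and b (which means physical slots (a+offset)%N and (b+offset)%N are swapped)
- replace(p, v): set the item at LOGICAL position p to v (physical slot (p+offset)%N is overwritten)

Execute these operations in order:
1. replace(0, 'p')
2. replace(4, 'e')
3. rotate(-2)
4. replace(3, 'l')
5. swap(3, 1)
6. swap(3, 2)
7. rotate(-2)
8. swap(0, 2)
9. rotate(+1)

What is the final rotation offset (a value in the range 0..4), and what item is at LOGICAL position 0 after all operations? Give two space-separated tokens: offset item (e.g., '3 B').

Answer: 2 C

Derivation:
After op 1 (replace(0, 'p')): offset=0, physical=[p,B,C,D,E], logical=[p,B,C,D,E]
After op 2 (replace(4, 'e')): offset=0, physical=[p,B,C,D,e], logical=[p,B,C,D,e]
After op 3 (rotate(-2)): offset=3, physical=[p,B,C,D,e], logical=[D,e,p,B,C]
After op 4 (replace(3, 'l')): offset=3, physical=[p,l,C,D,e], logical=[D,e,p,l,C]
After op 5 (swap(3, 1)): offset=3, physical=[p,e,C,D,l], logical=[D,l,p,e,C]
After op 6 (swap(3, 2)): offset=3, physical=[e,p,C,D,l], logical=[D,l,e,p,C]
After op 7 (rotate(-2)): offset=1, physical=[e,p,C,D,l], logical=[p,C,D,l,e]
After op 8 (swap(0, 2)): offset=1, physical=[e,D,C,p,l], logical=[D,C,p,l,e]
After op 9 (rotate(+1)): offset=2, physical=[e,D,C,p,l], logical=[C,p,l,e,D]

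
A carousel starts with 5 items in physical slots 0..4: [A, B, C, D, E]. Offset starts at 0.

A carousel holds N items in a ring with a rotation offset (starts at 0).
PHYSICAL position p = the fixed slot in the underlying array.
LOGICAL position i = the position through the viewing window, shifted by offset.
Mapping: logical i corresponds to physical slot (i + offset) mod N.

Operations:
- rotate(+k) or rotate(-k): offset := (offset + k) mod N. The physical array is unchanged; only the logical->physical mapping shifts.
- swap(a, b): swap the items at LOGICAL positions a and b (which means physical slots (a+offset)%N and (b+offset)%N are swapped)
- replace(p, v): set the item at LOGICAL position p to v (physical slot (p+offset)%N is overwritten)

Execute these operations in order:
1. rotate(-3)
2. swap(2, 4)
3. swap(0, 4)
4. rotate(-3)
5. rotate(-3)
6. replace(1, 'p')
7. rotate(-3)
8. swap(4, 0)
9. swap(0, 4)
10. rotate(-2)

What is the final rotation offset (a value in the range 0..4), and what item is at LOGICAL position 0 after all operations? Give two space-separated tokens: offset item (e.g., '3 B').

Answer: 1 C

Derivation:
After op 1 (rotate(-3)): offset=2, physical=[A,B,C,D,E], logical=[C,D,E,A,B]
After op 2 (swap(2, 4)): offset=2, physical=[A,E,C,D,B], logical=[C,D,B,A,E]
After op 3 (swap(0, 4)): offset=2, physical=[A,C,E,D,B], logical=[E,D,B,A,C]
After op 4 (rotate(-3)): offset=4, physical=[A,C,E,D,B], logical=[B,A,C,E,D]
After op 5 (rotate(-3)): offset=1, physical=[A,C,E,D,B], logical=[C,E,D,B,A]
After op 6 (replace(1, 'p')): offset=1, physical=[A,C,p,D,B], logical=[C,p,D,B,A]
After op 7 (rotate(-3)): offset=3, physical=[A,C,p,D,B], logical=[D,B,A,C,p]
After op 8 (swap(4, 0)): offset=3, physical=[A,C,D,p,B], logical=[p,B,A,C,D]
After op 9 (swap(0, 4)): offset=3, physical=[A,C,p,D,B], logical=[D,B,A,C,p]
After op 10 (rotate(-2)): offset=1, physical=[A,C,p,D,B], logical=[C,p,D,B,A]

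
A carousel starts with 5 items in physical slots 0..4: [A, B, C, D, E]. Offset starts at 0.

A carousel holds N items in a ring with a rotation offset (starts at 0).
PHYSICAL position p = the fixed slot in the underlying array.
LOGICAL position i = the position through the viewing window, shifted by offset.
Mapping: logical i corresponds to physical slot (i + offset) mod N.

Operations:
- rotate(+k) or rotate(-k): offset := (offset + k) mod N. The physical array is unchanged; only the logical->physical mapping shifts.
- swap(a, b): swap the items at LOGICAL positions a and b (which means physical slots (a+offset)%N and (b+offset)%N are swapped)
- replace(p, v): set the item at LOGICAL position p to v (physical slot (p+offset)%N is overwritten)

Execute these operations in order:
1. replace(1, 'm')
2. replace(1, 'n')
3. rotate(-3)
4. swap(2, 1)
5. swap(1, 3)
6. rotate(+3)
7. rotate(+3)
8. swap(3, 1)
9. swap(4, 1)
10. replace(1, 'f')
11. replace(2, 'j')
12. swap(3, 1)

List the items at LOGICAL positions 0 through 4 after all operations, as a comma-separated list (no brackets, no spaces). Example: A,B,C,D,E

Answer: A,D,j,f,n

Derivation:
After op 1 (replace(1, 'm')): offset=0, physical=[A,m,C,D,E], logical=[A,m,C,D,E]
After op 2 (replace(1, 'n')): offset=0, physical=[A,n,C,D,E], logical=[A,n,C,D,E]
After op 3 (rotate(-3)): offset=2, physical=[A,n,C,D,E], logical=[C,D,E,A,n]
After op 4 (swap(2, 1)): offset=2, physical=[A,n,C,E,D], logical=[C,E,D,A,n]
After op 5 (swap(1, 3)): offset=2, physical=[E,n,C,A,D], logical=[C,A,D,E,n]
After op 6 (rotate(+3)): offset=0, physical=[E,n,C,A,D], logical=[E,n,C,A,D]
After op 7 (rotate(+3)): offset=3, physical=[E,n,C,A,D], logical=[A,D,E,n,C]
After op 8 (swap(3, 1)): offset=3, physical=[E,D,C,A,n], logical=[A,n,E,D,C]
After op 9 (swap(4, 1)): offset=3, physical=[E,D,n,A,C], logical=[A,C,E,D,n]
After op 10 (replace(1, 'f')): offset=3, physical=[E,D,n,A,f], logical=[A,f,E,D,n]
After op 11 (replace(2, 'j')): offset=3, physical=[j,D,n,A,f], logical=[A,f,j,D,n]
After op 12 (swap(3, 1)): offset=3, physical=[j,f,n,A,D], logical=[A,D,j,f,n]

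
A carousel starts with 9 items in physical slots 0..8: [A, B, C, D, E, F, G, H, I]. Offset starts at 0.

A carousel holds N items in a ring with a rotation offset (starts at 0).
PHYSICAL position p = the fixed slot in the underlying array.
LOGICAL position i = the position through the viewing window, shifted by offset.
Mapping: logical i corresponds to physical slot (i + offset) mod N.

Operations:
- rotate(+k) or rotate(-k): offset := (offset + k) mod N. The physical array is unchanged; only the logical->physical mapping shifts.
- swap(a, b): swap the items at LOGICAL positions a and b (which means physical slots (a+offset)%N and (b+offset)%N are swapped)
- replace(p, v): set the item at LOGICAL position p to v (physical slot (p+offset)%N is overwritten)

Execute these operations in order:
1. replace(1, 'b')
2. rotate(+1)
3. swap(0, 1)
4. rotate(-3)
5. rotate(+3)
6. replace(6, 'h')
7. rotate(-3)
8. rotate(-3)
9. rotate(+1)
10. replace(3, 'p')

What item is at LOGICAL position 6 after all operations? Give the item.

After op 1 (replace(1, 'b')): offset=0, physical=[A,b,C,D,E,F,G,H,I], logical=[A,b,C,D,E,F,G,H,I]
After op 2 (rotate(+1)): offset=1, physical=[A,b,C,D,E,F,G,H,I], logical=[b,C,D,E,F,G,H,I,A]
After op 3 (swap(0, 1)): offset=1, physical=[A,C,b,D,E,F,G,H,I], logical=[C,b,D,E,F,G,H,I,A]
After op 4 (rotate(-3)): offset=7, physical=[A,C,b,D,E,F,G,H,I], logical=[H,I,A,C,b,D,E,F,G]
After op 5 (rotate(+3)): offset=1, physical=[A,C,b,D,E,F,G,H,I], logical=[C,b,D,E,F,G,H,I,A]
After op 6 (replace(6, 'h')): offset=1, physical=[A,C,b,D,E,F,G,h,I], logical=[C,b,D,E,F,G,h,I,A]
After op 7 (rotate(-3)): offset=7, physical=[A,C,b,D,E,F,G,h,I], logical=[h,I,A,C,b,D,E,F,G]
After op 8 (rotate(-3)): offset=4, physical=[A,C,b,D,E,F,G,h,I], logical=[E,F,G,h,I,A,C,b,D]
After op 9 (rotate(+1)): offset=5, physical=[A,C,b,D,E,F,G,h,I], logical=[F,G,h,I,A,C,b,D,E]
After op 10 (replace(3, 'p')): offset=5, physical=[A,C,b,D,E,F,G,h,p], logical=[F,G,h,p,A,C,b,D,E]

Answer: b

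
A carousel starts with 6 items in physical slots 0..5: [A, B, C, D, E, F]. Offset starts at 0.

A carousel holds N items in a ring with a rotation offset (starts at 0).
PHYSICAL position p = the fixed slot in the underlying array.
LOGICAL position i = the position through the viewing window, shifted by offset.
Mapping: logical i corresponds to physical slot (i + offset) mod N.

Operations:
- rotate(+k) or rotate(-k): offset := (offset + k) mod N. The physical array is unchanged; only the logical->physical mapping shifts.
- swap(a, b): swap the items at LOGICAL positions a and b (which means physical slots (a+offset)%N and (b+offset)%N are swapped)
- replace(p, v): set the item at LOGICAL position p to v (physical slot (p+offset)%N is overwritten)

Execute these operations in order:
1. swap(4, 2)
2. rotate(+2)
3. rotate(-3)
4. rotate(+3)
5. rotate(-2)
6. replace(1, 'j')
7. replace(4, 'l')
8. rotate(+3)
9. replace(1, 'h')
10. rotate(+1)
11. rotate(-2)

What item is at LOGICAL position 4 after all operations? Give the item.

After op 1 (swap(4, 2)): offset=0, physical=[A,B,E,D,C,F], logical=[A,B,E,D,C,F]
After op 2 (rotate(+2)): offset=2, physical=[A,B,E,D,C,F], logical=[E,D,C,F,A,B]
After op 3 (rotate(-3)): offset=5, physical=[A,B,E,D,C,F], logical=[F,A,B,E,D,C]
After op 4 (rotate(+3)): offset=2, physical=[A,B,E,D,C,F], logical=[E,D,C,F,A,B]
After op 5 (rotate(-2)): offset=0, physical=[A,B,E,D,C,F], logical=[A,B,E,D,C,F]
After op 6 (replace(1, 'j')): offset=0, physical=[A,j,E,D,C,F], logical=[A,j,E,D,C,F]
After op 7 (replace(4, 'l')): offset=0, physical=[A,j,E,D,l,F], logical=[A,j,E,D,l,F]
After op 8 (rotate(+3)): offset=3, physical=[A,j,E,D,l,F], logical=[D,l,F,A,j,E]
After op 9 (replace(1, 'h')): offset=3, physical=[A,j,E,D,h,F], logical=[D,h,F,A,j,E]
After op 10 (rotate(+1)): offset=4, physical=[A,j,E,D,h,F], logical=[h,F,A,j,E,D]
After op 11 (rotate(-2)): offset=2, physical=[A,j,E,D,h,F], logical=[E,D,h,F,A,j]

Answer: A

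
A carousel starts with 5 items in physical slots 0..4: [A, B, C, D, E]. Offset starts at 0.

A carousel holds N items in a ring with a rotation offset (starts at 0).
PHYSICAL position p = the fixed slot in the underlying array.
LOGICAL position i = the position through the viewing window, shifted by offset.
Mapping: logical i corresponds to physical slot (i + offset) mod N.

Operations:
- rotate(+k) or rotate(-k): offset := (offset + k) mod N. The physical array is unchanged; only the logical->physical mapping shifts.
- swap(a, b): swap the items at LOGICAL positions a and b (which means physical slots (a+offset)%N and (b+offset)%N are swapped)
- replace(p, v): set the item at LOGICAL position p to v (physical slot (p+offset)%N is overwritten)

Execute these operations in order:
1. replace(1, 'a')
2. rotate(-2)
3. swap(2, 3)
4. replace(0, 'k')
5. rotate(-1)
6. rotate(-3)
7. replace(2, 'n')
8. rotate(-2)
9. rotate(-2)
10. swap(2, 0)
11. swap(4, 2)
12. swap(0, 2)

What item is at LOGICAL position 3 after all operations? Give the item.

Answer: k

Derivation:
After op 1 (replace(1, 'a')): offset=0, physical=[A,a,C,D,E], logical=[A,a,C,D,E]
After op 2 (rotate(-2)): offset=3, physical=[A,a,C,D,E], logical=[D,E,A,a,C]
After op 3 (swap(2, 3)): offset=3, physical=[a,A,C,D,E], logical=[D,E,a,A,C]
After op 4 (replace(0, 'k')): offset=3, physical=[a,A,C,k,E], logical=[k,E,a,A,C]
After op 5 (rotate(-1)): offset=2, physical=[a,A,C,k,E], logical=[C,k,E,a,A]
After op 6 (rotate(-3)): offset=4, physical=[a,A,C,k,E], logical=[E,a,A,C,k]
After op 7 (replace(2, 'n')): offset=4, physical=[a,n,C,k,E], logical=[E,a,n,C,k]
After op 8 (rotate(-2)): offset=2, physical=[a,n,C,k,E], logical=[C,k,E,a,n]
After op 9 (rotate(-2)): offset=0, physical=[a,n,C,k,E], logical=[a,n,C,k,E]
After op 10 (swap(2, 0)): offset=0, physical=[C,n,a,k,E], logical=[C,n,a,k,E]
After op 11 (swap(4, 2)): offset=0, physical=[C,n,E,k,a], logical=[C,n,E,k,a]
After op 12 (swap(0, 2)): offset=0, physical=[E,n,C,k,a], logical=[E,n,C,k,a]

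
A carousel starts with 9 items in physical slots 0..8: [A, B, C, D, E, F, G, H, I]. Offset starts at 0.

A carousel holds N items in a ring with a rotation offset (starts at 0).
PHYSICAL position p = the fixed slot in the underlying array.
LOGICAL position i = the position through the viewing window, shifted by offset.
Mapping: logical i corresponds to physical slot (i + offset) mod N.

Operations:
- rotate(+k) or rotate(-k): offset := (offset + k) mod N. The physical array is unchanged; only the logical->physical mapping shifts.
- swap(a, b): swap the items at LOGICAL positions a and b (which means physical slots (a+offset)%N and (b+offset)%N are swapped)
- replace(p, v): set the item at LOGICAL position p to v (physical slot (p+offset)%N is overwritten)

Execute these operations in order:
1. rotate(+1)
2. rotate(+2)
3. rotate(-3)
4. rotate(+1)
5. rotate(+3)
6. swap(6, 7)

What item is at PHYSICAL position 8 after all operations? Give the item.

After op 1 (rotate(+1)): offset=1, physical=[A,B,C,D,E,F,G,H,I], logical=[B,C,D,E,F,G,H,I,A]
After op 2 (rotate(+2)): offset=3, physical=[A,B,C,D,E,F,G,H,I], logical=[D,E,F,G,H,I,A,B,C]
After op 3 (rotate(-3)): offset=0, physical=[A,B,C,D,E,F,G,H,I], logical=[A,B,C,D,E,F,G,H,I]
After op 4 (rotate(+1)): offset=1, physical=[A,B,C,D,E,F,G,H,I], logical=[B,C,D,E,F,G,H,I,A]
After op 5 (rotate(+3)): offset=4, physical=[A,B,C,D,E,F,G,H,I], logical=[E,F,G,H,I,A,B,C,D]
After op 6 (swap(6, 7)): offset=4, physical=[A,C,B,D,E,F,G,H,I], logical=[E,F,G,H,I,A,C,B,D]

Answer: I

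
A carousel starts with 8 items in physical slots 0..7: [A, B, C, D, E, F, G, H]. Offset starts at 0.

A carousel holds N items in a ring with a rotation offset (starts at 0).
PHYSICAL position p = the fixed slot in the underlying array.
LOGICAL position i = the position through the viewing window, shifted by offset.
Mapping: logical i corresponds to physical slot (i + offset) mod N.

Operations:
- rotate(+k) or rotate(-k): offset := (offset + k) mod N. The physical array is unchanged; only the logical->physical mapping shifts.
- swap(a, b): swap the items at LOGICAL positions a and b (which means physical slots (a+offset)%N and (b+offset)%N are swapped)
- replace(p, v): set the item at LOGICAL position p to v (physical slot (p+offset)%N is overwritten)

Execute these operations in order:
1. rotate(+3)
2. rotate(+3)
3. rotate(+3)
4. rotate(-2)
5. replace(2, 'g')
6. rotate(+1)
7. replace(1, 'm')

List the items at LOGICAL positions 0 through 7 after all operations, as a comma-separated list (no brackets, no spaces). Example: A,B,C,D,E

After op 1 (rotate(+3)): offset=3, physical=[A,B,C,D,E,F,G,H], logical=[D,E,F,G,H,A,B,C]
After op 2 (rotate(+3)): offset=6, physical=[A,B,C,D,E,F,G,H], logical=[G,H,A,B,C,D,E,F]
After op 3 (rotate(+3)): offset=1, physical=[A,B,C,D,E,F,G,H], logical=[B,C,D,E,F,G,H,A]
After op 4 (rotate(-2)): offset=7, physical=[A,B,C,D,E,F,G,H], logical=[H,A,B,C,D,E,F,G]
After op 5 (replace(2, 'g')): offset=7, physical=[A,g,C,D,E,F,G,H], logical=[H,A,g,C,D,E,F,G]
After op 6 (rotate(+1)): offset=0, physical=[A,g,C,D,E,F,G,H], logical=[A,g,C,D,E,F,G,H]
After op 7 (replace(1, 'm')): offset=0, physical=[A,m,C,D,E,F,G,H], logical=[A,m,C,D,E,F,G,H]

Answer: A,m,C,D,E,F,G,H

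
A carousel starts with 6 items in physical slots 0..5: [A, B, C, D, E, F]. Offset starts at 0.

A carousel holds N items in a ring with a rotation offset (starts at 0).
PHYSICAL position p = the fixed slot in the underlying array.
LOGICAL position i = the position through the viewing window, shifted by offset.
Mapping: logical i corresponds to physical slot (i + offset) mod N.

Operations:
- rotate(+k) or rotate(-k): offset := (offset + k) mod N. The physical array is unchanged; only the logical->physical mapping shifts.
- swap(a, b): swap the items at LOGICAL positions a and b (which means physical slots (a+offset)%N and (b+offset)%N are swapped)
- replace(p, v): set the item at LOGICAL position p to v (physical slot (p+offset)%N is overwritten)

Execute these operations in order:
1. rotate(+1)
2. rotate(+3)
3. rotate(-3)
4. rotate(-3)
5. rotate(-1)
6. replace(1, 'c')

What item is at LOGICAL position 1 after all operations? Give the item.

After op 1 (rotate(+1)): offset=1, physical=[A,B,C,D,E,F], logical=[B,C,D,E,F,A]
After op 2 (rotate(+3)): offset=4, physical=[A,B,C,D,E,F], logical=[E,F,A,B,C,D]
After op 3 (rotate(-3)): offset=1, physical=[A,B,C,D,E,F], logical=[B,C,D,E,F,A]
After op 4 (rotate(-3)): offset=4, physical=[A,B,C,D,E,F], logical=[E,F,A,B,C,D]
After op 5 (rotate(-1)): offset=3, physical=[A,B,C,D,E,F], logical=[D,E,F,A,B,C]
After op 6 (replace(1, 'c')): offset=3, physical=[A,B,C,D,c,F], logical=[D,c,F,A,B,C]

Answer: c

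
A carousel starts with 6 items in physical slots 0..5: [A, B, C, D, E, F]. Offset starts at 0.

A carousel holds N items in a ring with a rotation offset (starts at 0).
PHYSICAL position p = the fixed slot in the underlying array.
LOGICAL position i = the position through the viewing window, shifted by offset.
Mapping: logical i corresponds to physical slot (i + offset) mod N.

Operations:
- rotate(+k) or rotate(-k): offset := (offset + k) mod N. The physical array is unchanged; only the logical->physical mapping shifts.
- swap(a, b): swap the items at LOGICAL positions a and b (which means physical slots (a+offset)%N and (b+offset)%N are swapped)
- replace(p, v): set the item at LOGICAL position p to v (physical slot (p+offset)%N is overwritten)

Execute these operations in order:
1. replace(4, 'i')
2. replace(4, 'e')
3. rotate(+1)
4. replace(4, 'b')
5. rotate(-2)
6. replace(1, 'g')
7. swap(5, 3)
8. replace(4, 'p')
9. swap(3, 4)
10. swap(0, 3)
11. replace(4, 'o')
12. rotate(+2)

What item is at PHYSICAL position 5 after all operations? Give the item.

After op 1 (replace(4, 'i')): offset=0, physical=[A,B,C,D,i,F], logical=[A,B,C,D,i,F]
After op 2 (replace(4, 'e')): offset=0, physical=[A,B,C,D,e,F], logical=[A,B,C,D,e,F]
After op 3 (rotate(+1)): offset=1, physical=[A,B,C,D,e,F], logical=[B,C,D,e,F,A]
After op 4 (replace(4, 'b')): offset=1, physical=[A,B,C,D,e,b], logical=[B,C,D,e,b,A]
After op 5 (rotate(-2)): offset=5, physical=[A,B,C,D,e,b], logical=[b,A,B,C,D,e]
After op 6 (replace(1, 'g')): offset=5, physical=[g,B,C,D,e,b], logical=[b,g,B,C,D,e]
After op 7 (swap(5, 3)): offset=5, physical=[g,B,e,D,C,b], logical=[b,g,B,e,D,C]
After op 8 (replace(4, 'p')): offset=5, physical=[g,B,e,p,C,b], logical=[b,g,B,e,p,C]
After op 9 (swap(3, 4)): offset=5, physical=[g,B,p,e,C,b], logical=[b,g,B,p,e,C]
After op 10 (swap(0, 3)): offset=5, physical=[g,B,b,e,C,p], logical=[p,g,B,b,e,C]
After op 11 (replace(4, 'o')): offset=5, physical=[g,B,b,o,C,p], logical=[p,g,B,b,o,C]
After op 12 (rotate(+2)): offset=1, physical=[g,B,b,o,C,p], logical=[B,b,o,C,p,g]

Answer: p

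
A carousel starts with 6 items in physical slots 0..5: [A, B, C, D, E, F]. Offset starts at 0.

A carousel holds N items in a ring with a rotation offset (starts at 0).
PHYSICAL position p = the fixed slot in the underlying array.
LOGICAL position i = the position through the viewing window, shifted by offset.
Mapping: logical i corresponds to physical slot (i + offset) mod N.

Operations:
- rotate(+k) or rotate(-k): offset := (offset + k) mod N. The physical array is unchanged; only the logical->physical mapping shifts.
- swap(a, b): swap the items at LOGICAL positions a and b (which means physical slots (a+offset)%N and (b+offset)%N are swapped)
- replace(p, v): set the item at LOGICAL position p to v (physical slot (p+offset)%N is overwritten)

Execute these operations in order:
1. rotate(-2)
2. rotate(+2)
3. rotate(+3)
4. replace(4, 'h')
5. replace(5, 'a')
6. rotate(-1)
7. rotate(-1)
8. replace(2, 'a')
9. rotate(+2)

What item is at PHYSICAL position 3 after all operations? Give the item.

After op 1 (rotate(-2)): offset=4, physical=[A,B,C,D,E,F], logical=[E,F,A,B,C,D]
After op 2 (rotate(+2)): offset=0, physical=[A,B,C,D,E,F], logical=[A,B,C,D,E,F]
After op 3 (rotate(+3)): offset=3, physical=[A,B,C,D,E,F], logical=[D,E,F,A,B,C]
After op 4 (replace(4, 'h')): offset=3, physical=[A,h,C,D,E,F], logical=[D,E,F,A,h,C]
After op 5 (replace(5, 'a')): offset=3, physical=[A,h,a,D,E,F], logical=[D,E,F,A,h,a]
After op 6 (rotate(-1)): offset=2, physical=[A,h,a,D,E,F], logical=[a,D,E,F,A,h]
After op 7 (rotate(-1)): offset=1, physical=[A,h,a,D,E,F], logical=[h,a,D,E,F,A]
After op 8 (replace(2, 'a')): offset=1, physical=[A,h,a,a,E,F], logical=[h,a,a,E,F,A]
After op 9 (rotate(+2)): offset=3, physical=[A,h,a,a,E,F], logical=[a,E,F,A,h,a]

Answer: a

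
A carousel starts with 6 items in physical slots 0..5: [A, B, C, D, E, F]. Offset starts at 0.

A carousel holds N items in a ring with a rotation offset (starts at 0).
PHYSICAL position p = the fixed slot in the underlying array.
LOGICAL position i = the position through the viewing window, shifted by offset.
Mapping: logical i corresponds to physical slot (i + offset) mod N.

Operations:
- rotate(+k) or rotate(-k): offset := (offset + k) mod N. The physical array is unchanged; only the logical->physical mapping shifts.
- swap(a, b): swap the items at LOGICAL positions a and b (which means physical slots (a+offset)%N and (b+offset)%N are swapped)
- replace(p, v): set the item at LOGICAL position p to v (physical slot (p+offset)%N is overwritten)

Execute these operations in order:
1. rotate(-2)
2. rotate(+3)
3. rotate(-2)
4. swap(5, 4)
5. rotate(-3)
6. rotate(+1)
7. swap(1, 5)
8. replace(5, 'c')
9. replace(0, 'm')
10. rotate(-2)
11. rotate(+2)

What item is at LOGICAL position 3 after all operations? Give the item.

After op 1 (rotate(-2)): offset=4, physical=[A,B,C,D,E,F], logical=[E,F,A,B,C,D]
After op 2 (rotate(+3)): offset=1, physical=[A,B,C,D,E,F], logical=[B,C,D,E,F,A]
After op 3 (rotate(-2)): offset=5, physical=[A,B,C,D,E,F], logical=[F,A,B,C,D,E]
After op 4 (swap(5, 4)): offset=5, physical=[A,B,C,E,D,F], logical=[F,A,B,C,E,D]
After op 5 (rotate(-3)): offset=2, physical=[A,B,C,E,D,F], logical=[C,E,D,F,A,B]
After op 6 (rotate(+1)): offset=3, physical=[A,B,C,E,D,F], logical=[E,D,F,A,B,C]
After op 7 (swap(1, 5)): offset=3, physical=[A,B,D,E,C,F], logical=[E,C,F,A,B,D]
After op 8 (replace(5, 'c')): offset=3, physical=[A,B,c,E,C,F], logical=[E,C,F,A,B,c]
After op 9 (replace(0, 'm')): offset=3, physical=[A,B,c,m,C,F], logical=[m,C,F,A,B,c]
After op 10 (rotate(-2)): offset=1, physical=[A,B,c,m,C,F], logical=[B,c,m,C,F,A]
After op 11 (rotate(+2)): offset=3, physical=[A,B,c,m,C,F], logical=[m,C,F,A,B,c]

Answer: A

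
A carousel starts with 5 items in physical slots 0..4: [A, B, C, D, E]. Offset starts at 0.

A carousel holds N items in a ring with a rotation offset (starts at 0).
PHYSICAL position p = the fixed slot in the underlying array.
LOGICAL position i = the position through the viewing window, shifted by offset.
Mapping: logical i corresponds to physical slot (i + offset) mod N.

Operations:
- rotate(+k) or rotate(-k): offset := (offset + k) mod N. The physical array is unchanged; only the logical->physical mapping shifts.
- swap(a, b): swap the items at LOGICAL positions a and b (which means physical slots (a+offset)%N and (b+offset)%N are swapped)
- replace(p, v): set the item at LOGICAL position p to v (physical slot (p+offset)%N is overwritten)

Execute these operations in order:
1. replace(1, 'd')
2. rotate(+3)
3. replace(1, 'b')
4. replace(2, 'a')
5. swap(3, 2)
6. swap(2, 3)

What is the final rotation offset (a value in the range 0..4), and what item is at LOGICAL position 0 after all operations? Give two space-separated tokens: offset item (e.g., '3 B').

After op 1 (replace(1, 'd')): offset=0, physical=[A,d,C,D,E], logical=[A,d,C,D,E]
After op 2 (rotate(+3)): offset=3, physical=[A,d,C,D,E], logical=[D,E,A,d,C]
After op 3 (replace(1, 'b')): offset=3, physical=[A,d,C,D,b], logical=[D,b,A,d,C]
After op 4 (replace(2, 'a')): offset=3, physical=[a,d,C,D,b], logical=[D,b,a,d,C]
After op 5 (swap(3, 2)): offset=3, physical=[d,a,C,D,b], logical=[D,b,d,a,C]
After op 6 (swap(2, 3)): offset=3, physical=[a,d,C,D,b], logical=[D,b,a,d,C]

Answer: 3 D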